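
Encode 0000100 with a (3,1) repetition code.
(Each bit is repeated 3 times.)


Each bit -> 3 copies

000000000000111000000


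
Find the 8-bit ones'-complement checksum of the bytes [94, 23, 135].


Sum = 252 mod 256 = 252
Complement = 3

3


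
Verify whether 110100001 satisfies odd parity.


Number of 1s: 4

No, parity error (4 ones)


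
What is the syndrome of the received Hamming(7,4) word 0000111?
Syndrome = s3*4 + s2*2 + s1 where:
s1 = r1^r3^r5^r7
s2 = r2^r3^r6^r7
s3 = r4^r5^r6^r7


s1=0, s2=0, s3=1

Syndrome = 4 (error at position 4)


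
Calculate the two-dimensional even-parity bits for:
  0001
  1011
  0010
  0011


Row parities: 1110
Column parities: 1011

Row P: 1110, Col P: 1011, Corner: 1


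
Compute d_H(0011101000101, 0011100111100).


XOR: 0000001111001
Count of 1s: 5

5


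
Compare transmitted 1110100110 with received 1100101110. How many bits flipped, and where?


XOR: 0010001000

2 error(s) at position(s): 2, 6


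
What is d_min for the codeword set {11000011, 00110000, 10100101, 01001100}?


Comparing all pairs, minimum distance: 4
Can detect 3 errors, correct 1 errors

4


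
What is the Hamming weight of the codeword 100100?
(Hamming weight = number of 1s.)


Counting 1s in 100100

2


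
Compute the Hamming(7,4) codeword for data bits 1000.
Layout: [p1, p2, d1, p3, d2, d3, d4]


Parity bits: p1=1, p2=1, p3=0

1110000


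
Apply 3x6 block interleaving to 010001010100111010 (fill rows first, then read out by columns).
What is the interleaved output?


Matrix:
  010001
  010100
  111010
Read columns: 001111001010001100

001111001010001100


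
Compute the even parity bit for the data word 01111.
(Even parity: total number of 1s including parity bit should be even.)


Number of 1s in data: 4
Parity bit: 0

0


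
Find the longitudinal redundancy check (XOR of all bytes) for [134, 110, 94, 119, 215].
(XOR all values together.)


XOR chain: 134 ^ 110 ^ 94 ^ 119 ^ 215 = 22

22


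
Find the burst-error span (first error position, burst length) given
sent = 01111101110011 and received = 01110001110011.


XOR: 00001100000000

Burst at position 4, length 2


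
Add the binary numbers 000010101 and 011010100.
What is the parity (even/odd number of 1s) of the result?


000010101 = 21
011010100 = 212
Sum = 233 = 11101001
1s count = 5

odd parity (5 ones in 11101001)


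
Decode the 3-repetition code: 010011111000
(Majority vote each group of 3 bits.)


Groups: 010, 011, 111, 000
Majority votes: 0110

0110


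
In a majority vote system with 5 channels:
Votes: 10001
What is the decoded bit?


Ones: 2 out of 5
Threshold: 3

0 (2/5 voted 1)


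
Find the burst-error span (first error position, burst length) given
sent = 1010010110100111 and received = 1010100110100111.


XOR: 0000110000000000

Burst at position 4, length 2


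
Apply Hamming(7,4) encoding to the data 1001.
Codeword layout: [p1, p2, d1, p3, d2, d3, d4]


Parity bits: p1=0, p2=0, p3=1

0011001


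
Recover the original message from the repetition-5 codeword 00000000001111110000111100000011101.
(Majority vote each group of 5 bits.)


Groups: 00000, 00000, 11111, 10000, 11110, 00000, 11101
Majority votes: 0010101

0010101


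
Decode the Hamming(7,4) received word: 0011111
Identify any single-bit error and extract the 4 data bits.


Syndrome = 3: error at position 3

Data: 0111 (corrected bit 3)


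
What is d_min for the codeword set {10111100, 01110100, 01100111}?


Comparing all pairs, minimum distance: 3
Can detect 2 errors, correct 1 errors

3


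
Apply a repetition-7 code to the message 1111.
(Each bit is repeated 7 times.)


Each bit -> 7 copies

1111111111111111111111111111


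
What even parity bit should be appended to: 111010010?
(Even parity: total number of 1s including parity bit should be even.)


Number of 1s in data: 5
Parity bit: 1

1


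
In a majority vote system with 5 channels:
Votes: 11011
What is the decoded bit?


Ones: 4 out of 5
Threshold: 3

1 (4/5 voted 1)


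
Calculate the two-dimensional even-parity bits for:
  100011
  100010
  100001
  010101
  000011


Row parities: 10010
Column parities: 110110

Row P: 10010, Col P: 110110, Corner: 0


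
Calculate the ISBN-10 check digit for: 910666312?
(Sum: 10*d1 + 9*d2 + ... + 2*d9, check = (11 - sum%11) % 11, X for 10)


Weighted sum: 226
226 mod 11 = 6

Check digit: 5


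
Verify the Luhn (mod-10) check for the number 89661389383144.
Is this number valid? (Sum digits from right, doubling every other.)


Luhn sum = 79
79 mod 10 = 9

Invalid (Luhn sum mod 10 = 9)


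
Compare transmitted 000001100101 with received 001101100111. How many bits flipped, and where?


XOR: 001100000010

3 error(s) at position(s): 2, 3, 10


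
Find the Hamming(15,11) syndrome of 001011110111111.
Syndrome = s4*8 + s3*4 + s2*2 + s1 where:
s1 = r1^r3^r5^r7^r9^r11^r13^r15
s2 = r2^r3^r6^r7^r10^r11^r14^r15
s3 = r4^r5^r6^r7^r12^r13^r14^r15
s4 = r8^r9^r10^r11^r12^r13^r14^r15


s1=0, s2=1, s3=1, s4=1

Syndrome = 14 (error at position 14)


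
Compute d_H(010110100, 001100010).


XOR: 011010110
Count of 1s: 5

5


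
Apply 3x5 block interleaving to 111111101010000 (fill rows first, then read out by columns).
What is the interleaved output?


Matrix:
  11111
  11010
  10000
Read columns: 111110100110100

111110100110100


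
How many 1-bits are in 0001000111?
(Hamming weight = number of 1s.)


Counting 1s in 0001000111

4


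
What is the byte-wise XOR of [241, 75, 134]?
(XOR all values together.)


XOR chain: 241 ^ 75 ^ 134 = 60

60


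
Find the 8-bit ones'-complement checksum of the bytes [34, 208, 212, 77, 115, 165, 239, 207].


Sum = 1257 mod 256 = 233
Complement = 22

22


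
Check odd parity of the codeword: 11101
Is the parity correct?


Number of 1s: 4

No, parity error (4 ones)


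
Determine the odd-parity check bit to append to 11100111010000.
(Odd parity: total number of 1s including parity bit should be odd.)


Number of 1s in data: 7
Parity bit: 0

0


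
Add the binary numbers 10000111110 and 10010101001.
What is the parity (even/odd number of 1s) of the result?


10000111110 = 1086
10010101001 = 1193
Sum = 2279 = 100011100111
1s count = 7

odd parity (7 ones in 100011100111)


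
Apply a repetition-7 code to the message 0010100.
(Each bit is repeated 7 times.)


Each bit -> 7 copies

0000000000000011111110000000111111100000000000000


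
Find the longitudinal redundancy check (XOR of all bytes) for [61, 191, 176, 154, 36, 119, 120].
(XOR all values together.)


XOR chain: 61 ^ 191 ^ 176 ^ 154 ^ 36 ^ 119 ^ 120 = 131

131


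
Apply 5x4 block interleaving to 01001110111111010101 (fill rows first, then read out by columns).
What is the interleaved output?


Matrix:
  0100
  1110
  1111
  1101
  0101
Read columns: 01110111110110000111

01110111110110000111


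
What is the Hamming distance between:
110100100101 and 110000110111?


XOR: 000100010010
Count of 1s: 3

3


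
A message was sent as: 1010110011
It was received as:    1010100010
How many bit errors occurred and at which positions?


XOR: 0000010001

2 error(s) at position(s): 5, 9


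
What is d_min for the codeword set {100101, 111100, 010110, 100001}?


Comparing all pairs, minimum distance: 1
Can detect 0 errors, correct 0 errors

1


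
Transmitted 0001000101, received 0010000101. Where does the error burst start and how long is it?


XOR: 0011000000

Burst at position 2, length 2


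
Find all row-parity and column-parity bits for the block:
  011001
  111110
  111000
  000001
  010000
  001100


Row parities: 111110
Column parities: 000010

Row P: 111110, Col P: 000010, Corner: 1


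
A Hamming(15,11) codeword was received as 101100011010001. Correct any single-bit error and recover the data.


Syndrome = 3: error at position 3

Data: 00001010001 (corrected bit 3)


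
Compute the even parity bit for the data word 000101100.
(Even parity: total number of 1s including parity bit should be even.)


Number of 1s in data: 3
Parity bit: 1

1


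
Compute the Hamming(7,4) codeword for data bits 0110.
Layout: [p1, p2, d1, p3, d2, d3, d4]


Parity bits: p1=1, p2=1, p3=0

1100110


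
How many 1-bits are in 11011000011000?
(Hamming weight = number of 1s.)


Counting 1s in 11011000011000

6


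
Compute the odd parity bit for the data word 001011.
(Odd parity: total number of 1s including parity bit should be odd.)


Number of 1s in data: 3
Parity bit: 0

0


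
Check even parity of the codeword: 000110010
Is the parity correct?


Number of 1s: 3

No, parity error (3 ones)


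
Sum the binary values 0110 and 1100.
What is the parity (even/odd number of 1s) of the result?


0110 = 6
1100 = 12
Sum = 18 = 10010
1s count = 2

even parity (2 ones in 10010)


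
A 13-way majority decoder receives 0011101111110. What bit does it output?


Ones: 9 out of 13
Threshold: 7

1 (9/13 voted 1)


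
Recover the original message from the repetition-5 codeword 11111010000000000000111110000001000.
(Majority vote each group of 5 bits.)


Groups: 11111, 01000, 00000, 00000, 11111, 00000, 01000
Majority votes: 1000100

1000100


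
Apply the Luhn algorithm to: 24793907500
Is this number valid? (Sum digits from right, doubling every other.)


Luhn sum = 48
48 mod 10 = 8

Invalid (Luhn sum mod 10 = 8)


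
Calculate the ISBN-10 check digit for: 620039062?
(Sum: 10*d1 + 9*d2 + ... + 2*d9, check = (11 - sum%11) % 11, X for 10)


Weighted sum: 163
163 mod 11 = 9

Check digit: 2


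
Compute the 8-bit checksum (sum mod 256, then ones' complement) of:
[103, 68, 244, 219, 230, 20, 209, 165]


Sum = 1258 mod 256 = 234
Complement = 21

21


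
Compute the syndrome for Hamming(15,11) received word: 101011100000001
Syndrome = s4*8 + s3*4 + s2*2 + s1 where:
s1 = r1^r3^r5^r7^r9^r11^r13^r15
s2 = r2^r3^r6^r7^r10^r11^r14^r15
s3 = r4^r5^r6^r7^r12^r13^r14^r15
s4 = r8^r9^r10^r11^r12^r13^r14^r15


s1=1, s2=0, s3=0, s4=1

Syndrome = 9 (error at position 9)


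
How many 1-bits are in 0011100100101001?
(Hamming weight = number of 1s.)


Counting 1s in 0011100100101001

7


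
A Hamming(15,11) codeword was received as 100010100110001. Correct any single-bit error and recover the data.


Syndrome = 13: error at position 13

Data: 01010110101 (corrected bit 13)


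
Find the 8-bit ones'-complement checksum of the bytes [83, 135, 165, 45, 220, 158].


Sum = 806 mod 256 = 38
Complement = 217

217


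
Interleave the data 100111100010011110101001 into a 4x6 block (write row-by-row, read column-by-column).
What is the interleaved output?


Matrix:
  100111
  100010
  011110
  101001
Read columns: 110100100011101011101001

110100100011101011101001


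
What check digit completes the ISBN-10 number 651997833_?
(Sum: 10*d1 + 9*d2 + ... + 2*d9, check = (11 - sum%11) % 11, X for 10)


Weighted sum: 312
312 mod 11 = 4

Check digit: 7


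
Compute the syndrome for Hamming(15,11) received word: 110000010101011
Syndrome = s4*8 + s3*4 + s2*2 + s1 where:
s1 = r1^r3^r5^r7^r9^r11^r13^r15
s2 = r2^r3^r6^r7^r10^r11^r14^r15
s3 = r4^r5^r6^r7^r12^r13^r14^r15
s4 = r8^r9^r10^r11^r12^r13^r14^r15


s1=0, s2=0, s3=1, s4=1

Syndrome = 12 (error at position 12)


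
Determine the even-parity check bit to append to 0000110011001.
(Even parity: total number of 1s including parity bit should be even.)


Number of 1s in data: 5
Parity bit: 1

1


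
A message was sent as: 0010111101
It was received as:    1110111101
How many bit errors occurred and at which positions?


XOR: 1100000000

2 error(s) at position(s): 0, 1


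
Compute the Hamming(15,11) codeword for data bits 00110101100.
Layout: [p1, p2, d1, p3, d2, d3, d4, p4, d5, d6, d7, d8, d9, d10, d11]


Parity bits: p1=0, p2=1, p3=0, p4=1

010001110101100


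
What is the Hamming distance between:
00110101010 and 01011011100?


XOR: 01101110110
Count of 1s: 7

7


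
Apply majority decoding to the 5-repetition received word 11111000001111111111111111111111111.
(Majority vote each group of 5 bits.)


Groups: 11111, 00000, 11111, 11111, 11111, 11111, 11111
Majority votes: 1011111

1011111


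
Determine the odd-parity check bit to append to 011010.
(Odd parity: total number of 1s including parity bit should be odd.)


Number of 1s in data: 3
Parity bit: 0

0


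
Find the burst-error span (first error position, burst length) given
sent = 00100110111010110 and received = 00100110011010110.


XOR: 00000000100000000

Burst at position 8, length 1


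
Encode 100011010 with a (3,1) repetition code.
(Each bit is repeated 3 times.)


Each bit -> 3 copies

111000000000111111000111000


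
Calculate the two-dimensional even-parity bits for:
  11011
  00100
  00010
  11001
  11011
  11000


Row parities: 011100
Column parities: 00111

Row P: 011100, Col P: 00111, Corner: 1


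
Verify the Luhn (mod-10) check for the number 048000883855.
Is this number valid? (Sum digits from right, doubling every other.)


Luhn sum = 46
46 mod 10 = 6

Invalid (Luhn sum mod 10 = 6)


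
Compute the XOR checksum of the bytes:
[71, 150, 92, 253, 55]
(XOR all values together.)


XOR chain: 71 ^ 150 ^ 92 ^ 253 ^ 55 = 71

71


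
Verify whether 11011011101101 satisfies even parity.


Number of 1s: 10

Yes, parity is correct (10 ones)


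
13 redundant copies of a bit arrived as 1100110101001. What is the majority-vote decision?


Ones: 7 out of 13
Threshold: 7

1 (7/13 voted 1)


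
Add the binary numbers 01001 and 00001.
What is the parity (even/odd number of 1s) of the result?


01001 = 9
00001 = 1
Sum = 10 = 1010
1s count = 2

even parity (2 ones in 1010)


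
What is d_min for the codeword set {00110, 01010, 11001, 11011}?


Comparing all pairs, minimum distance: 1
Can detect 0 errors, correct 0 errors

1


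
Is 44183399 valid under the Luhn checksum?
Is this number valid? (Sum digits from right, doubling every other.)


Luhn sum = 49
49 mod 10 = 9

Invalid (Luhn sum mod 10 = 9)


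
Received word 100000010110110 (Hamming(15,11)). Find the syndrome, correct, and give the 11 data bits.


Syndrome = 11: error at position 11

Data: 00000100110 (corrected bit 11)


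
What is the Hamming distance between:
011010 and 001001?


XOR: 010011
Count of 1s: 3

3


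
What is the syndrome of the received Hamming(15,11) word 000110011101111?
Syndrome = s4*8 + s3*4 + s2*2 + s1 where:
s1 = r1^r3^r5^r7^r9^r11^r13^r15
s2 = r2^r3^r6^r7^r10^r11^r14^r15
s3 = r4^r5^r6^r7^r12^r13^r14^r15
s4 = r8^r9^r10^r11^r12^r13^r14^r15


s1=0, s2=1, s3=0, s4=1

Syndrome = 10 (error at position 10)


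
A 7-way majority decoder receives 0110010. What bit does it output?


Ones: 3 out of 7
Threshold: 4

0 (3/7 voted 1)


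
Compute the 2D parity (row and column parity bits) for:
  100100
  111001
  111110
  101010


Row parities: 0011
Column parities: 001001

Row P: 0011, Col P: 001001, Corner: 0


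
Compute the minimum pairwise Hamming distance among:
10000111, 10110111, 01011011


Comparing all pairs, minimum distance: 2
Can detect 1 errors, correct 0 errors

2


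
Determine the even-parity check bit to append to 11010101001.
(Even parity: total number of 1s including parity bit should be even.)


Number of 1s in data: 6
Parity bit: 0

0


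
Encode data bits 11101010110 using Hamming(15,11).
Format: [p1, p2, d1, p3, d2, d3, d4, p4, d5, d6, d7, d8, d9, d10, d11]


Parity bits: p1=1, p2=0, p3=0, p4=0

101011001010110


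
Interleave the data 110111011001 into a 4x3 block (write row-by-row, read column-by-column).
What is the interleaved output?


Matrix:
  110
  111
  011
  001
Read columns: 110011100111

110011100111


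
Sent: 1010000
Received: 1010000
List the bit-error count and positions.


XOR: 0000000

0 errors (received matches sent)


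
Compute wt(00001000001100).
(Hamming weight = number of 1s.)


Counting 1s in 00001000001100

3


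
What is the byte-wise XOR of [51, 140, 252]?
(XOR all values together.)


XOR chain: 51 ^ 140 ^ 252 = 67

67


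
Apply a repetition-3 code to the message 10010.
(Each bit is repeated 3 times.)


Each bit -> 3 copies

111000000111000


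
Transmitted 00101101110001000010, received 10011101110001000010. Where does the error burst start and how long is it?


XOR: 10110000000000000000

Burst at position 0, length 4


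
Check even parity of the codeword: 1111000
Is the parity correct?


Number of 1s: 4

Yes, parity is correct (4 ones)


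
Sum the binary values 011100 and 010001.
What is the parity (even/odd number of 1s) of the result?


011100 = 28
010001 = 17
Sum = 45 = 101101
1s count = 4

even parity (4 ones in 101101)


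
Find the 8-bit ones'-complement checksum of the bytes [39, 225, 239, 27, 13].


Sum = 543 mod 256 = 31
Complement = 224

224


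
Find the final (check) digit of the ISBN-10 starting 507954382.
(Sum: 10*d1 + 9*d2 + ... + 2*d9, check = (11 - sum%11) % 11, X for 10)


Weighted sum: 259
259 mod 11 = 6

Check digit: 5


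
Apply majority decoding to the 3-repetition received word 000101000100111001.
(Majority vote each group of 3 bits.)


Groups: 000, 101, 000, 100, 111, 001
Majority votes: 010010

010010


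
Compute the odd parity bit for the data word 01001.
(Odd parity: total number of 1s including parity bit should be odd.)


Number of 1s in data: 2
Parity bit: 1

1


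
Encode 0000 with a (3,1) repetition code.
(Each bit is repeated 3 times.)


Each bit -> 3 copies

000000000000


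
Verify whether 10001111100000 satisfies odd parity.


Number of 1s: 6

No, parity error (6 ones)


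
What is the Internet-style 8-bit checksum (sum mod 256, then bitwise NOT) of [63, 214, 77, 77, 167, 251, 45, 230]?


Sum = 1124 mod 256 = 100
Complement = 155

155


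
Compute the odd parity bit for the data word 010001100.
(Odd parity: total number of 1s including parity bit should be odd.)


Number of 1s in data: 3
Parity bit: 0

0


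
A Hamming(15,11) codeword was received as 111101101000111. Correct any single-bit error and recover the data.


Syndrome = 0: no error detected

Data: 10111000111 (no errors)


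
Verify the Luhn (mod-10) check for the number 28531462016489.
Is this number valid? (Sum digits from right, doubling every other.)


Luhn sum = 51
51 mod 10 = 1

Invalid (Luhn sum mod 10 = 1)


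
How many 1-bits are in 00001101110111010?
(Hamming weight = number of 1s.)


Counting 1s in 00001101110111010

9


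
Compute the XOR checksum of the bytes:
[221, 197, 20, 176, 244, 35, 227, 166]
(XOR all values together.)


XOR chain: 221 ^ 197 ^ 20 ^ 176 ^ 244 ^ 35 ^ 227 ^ 166 = 46

46


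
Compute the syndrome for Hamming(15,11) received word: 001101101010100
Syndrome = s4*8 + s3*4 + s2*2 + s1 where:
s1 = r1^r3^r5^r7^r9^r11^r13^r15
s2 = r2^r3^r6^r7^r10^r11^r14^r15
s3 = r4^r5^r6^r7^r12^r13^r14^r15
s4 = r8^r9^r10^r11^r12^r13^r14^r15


s1=1, s2=0, s3=0, s4=1

Syndrome = 9 (error at position 9)


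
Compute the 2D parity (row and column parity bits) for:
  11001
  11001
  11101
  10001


Row parities: 1100
Column parities: 01100

Row P: 1100, Col P: 01100, Corner: 0


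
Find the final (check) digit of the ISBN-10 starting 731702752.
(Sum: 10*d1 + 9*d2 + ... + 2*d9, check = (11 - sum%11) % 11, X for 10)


Weighted sum: 211
211 mod 11 = 2

Check digit: 9


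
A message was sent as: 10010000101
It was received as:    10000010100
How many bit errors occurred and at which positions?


XOR: 00010010001

3 error(s) at position(s): 3, 6, 10


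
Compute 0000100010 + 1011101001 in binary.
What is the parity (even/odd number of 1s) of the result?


0000100010 = 34
1011101001 = 745
Sum = 779 = 1100001011
1s count = 5

odd parity (5 ones in 1100001011)


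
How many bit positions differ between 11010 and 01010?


XOR: 10000
Count of 1s: 1

1


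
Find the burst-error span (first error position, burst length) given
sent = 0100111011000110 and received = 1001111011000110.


XOR: 1101000000000000

Burst at position 0, length 4


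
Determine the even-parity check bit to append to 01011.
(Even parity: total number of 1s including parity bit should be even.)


Number of 1s in data: 3
Parity bit: 1

1


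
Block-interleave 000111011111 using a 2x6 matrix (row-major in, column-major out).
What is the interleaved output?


Matrix:
  000111
  011111
Read columns: 000101111111

000101111111


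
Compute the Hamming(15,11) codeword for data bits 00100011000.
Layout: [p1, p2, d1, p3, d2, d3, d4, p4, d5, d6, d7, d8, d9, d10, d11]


Parity bits: p1=1, p2=0, p3=0, p4=0

100001000011000


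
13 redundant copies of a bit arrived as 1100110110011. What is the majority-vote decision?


Ones: 8 out of 13
Threshold: 7

1 (8/13 voted 1)


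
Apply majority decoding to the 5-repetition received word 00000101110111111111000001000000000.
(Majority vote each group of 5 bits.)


Groups: 00000, 10111, 01111, 11111, 00000, 10000, 00000
Majority votes: 0111000

0111000


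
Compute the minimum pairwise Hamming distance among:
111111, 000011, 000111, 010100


Comparing all pairs, minimum distance: 1
Can detect 0 errors, correct 0 errors

1


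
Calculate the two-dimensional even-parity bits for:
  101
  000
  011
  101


Row parities: 0000
Column parities: 011

Row P: 0000, Col P: 011, Corner: 0


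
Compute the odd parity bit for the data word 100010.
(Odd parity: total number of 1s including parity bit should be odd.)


Number of 1s in data: 2
Parity bit: 1

1


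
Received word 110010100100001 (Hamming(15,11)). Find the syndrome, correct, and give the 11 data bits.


Syndrome = 4: error at position 4

Data: 01010100001 (corrected bit 4)


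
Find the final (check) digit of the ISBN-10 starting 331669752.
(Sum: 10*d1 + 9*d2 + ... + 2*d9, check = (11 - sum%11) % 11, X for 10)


Weighted sum: 235
235 mod 11 = 4

Check digit: 7


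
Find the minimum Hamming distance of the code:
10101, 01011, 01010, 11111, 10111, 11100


Comparing all pairs, minimum distance: 1
Can detect 0 errors, correct 0 errors

1


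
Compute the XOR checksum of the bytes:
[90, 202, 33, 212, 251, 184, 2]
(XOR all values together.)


XOR chain: 90 ^ 202 ^ 33 ^ 212 ^ 251 ^ 184 ^ 2 = 36

36


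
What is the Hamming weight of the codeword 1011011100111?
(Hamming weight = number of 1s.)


Counting 1s in 1011011100111

9


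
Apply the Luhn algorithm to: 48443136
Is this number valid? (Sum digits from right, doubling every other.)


Luhn sum = 47
47 mod 10 = 7

Invalid (Luhn sum mod 10 = 7)


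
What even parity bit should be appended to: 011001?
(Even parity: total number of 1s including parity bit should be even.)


Number of 1s in data: 3
Parity bit: 1

1


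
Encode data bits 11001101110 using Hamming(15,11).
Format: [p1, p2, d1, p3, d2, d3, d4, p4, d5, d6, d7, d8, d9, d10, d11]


Parity bits: p1=0, p2=1, p3=0, p4=1

011010011101110


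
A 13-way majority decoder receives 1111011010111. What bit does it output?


Ones: 10 out of 13
Threshold: 7

1 (10/13 voted 1)


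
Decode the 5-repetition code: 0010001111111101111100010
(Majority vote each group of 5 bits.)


Groups: 00100, 01111, 11110, 11111, 00010
Majority votes: 01110

01110


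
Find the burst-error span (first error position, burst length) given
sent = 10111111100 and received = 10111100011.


XOR: 00000011111

Burst at position 6, length 5


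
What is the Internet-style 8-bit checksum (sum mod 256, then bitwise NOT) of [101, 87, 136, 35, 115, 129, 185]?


Sum = 788 mod 256 = 20
Complement = 235

235


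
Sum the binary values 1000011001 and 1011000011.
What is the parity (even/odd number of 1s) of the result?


1000011001 = 537
1011000011 = 707
Sum = 1244 = 10011011100
1s count = 6

even parity (6 ones in 10011011100)


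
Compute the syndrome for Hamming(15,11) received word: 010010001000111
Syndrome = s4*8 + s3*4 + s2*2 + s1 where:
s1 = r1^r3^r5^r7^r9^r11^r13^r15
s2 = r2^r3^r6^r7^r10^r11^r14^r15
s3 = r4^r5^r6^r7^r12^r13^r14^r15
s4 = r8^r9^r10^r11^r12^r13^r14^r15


s1=0, s2=1, s3=0, s4=0

Syndrome = 2 (error at position 2)


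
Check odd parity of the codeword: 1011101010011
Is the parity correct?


Number of 1s: 8

No, parity error (8 ones)


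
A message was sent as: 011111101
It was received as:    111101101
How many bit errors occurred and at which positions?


XOR: 100010000

2 error(s) at position(s): 0, 4


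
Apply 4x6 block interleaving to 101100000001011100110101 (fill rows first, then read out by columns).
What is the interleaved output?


Matrix:
  101100
  000001
  011100
  110101
Read columns: 100100111010101100000101

100100111010101100000101


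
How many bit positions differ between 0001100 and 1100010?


XOR: 1101110
Count of 1s: 5

5


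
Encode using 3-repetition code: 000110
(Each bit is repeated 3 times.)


Each bit -> 3 copies

000000000111111000


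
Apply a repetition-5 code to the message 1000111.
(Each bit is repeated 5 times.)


Each bit -> 5 copies

11111000000000000000111111111111111


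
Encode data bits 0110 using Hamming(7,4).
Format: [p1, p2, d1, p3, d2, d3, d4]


Parity bits: p1=1, p2=1, p3=0

1100110


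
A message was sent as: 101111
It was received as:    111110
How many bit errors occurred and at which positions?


XOR: 010001

2 error(s) at position(s): 1, 5


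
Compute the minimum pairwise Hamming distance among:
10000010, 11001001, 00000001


Comparing all pairs, minimum distance: 3
Can detect 2 errors, correct 1 errors

3


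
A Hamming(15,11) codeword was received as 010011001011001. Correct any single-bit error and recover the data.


Syndrome = 0: no error detected

Data: 01101011001 (no errors)


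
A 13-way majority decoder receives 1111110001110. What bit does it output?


Ones: 9 out of 13
Threshold: 7

1 (9/13 voted 1)


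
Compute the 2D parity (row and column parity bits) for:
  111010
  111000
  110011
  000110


Row parities: 0100
Column parities: 110111

Row P: 0100, Col P: 110111, Corner: 1


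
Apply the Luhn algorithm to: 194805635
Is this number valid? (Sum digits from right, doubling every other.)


Luhn sum = 39
39 mod 10 = 9

Invalid (Luhn sum mod 10 = 9)


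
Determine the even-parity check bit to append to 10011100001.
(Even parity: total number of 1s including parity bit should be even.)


Number of 1s in data: 5
Parity bit: 1

1


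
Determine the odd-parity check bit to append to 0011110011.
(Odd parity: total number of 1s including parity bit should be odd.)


Number of 1s in data: 6
Parity bit: 1

1


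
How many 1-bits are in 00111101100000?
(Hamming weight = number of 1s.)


Counting 1s in 00111101100000

6


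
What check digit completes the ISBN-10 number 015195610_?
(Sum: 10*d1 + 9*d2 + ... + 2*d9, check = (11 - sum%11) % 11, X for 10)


Weighted sum: 162
162 mod 11 = 8

Check digit: 3


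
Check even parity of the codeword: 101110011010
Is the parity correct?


Number of 1s: 7

No, parity error (7 ones)


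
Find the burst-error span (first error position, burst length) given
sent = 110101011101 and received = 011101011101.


XOR: 101000000000

Burst at position 0, length 3


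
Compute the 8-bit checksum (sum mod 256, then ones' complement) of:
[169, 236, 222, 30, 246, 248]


Sum = 1151 mod 256 = 127
Complement = 128

128


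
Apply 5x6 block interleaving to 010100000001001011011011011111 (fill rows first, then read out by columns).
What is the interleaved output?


Matrix:
  010100
  000001
  001011
  011011
  011111
Read columns: 000001001100111100010011101111

000001001100111100010011101111


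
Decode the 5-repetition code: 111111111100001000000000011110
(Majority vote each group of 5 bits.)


Groups: 11111, 11111, 00001, 00000, 00000, 11110
Majority votes: 110001

110001


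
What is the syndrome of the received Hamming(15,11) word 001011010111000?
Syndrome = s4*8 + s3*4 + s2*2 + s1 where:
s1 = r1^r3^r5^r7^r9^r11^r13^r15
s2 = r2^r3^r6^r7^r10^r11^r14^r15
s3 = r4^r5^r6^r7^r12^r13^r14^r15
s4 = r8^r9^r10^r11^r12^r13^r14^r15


s1=1, s2=0, s3=1, s4=0

Syndrome = 5 (error at position 5)


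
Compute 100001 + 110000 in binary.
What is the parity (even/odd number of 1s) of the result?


100001 = 33
110000 = 48
Sum = 81 = 1010001
1s count = 3

odd parity (3 ones in 1010001)


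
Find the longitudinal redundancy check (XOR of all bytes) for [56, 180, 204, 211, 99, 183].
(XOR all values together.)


XOR chain: 56 ^ 180 ^ 204 ^ 211 ^ 99 ^ 183 = 71

71


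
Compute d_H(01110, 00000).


XOR: 01110
Count of 1s: 3

3


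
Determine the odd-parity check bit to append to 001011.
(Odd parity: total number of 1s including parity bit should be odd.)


Number of 1s in data: 3
Parity bit: 0

0


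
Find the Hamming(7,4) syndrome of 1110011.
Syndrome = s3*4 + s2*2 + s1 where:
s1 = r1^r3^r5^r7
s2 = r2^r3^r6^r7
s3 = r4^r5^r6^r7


s1=1, s2=0, s3=0

Syndrome = 1 (error at position 1)


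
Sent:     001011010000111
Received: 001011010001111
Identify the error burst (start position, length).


XOR: 000000000001000

Burst at position 11, length 1


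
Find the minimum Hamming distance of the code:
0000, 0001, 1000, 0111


Comparing all pairs, minimum distance: 1
Can detect 0 errors, correct 0 errors

1


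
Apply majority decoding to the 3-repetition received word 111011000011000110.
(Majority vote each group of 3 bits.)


Groups: 111, 011, 000, 011, 000, 110
Majority votes: 110101

110101


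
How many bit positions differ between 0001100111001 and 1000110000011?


XOR: 1001010111010
Count of 1s: 7

7


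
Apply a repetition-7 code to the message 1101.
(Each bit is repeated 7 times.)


Each bit -> 7 copies

1111111111111100000001111111


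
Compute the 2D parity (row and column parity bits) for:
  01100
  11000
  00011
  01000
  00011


Row parities: 00010
Column parities: 11100

Row P: 00010, Col P: 11100, Corner: 1


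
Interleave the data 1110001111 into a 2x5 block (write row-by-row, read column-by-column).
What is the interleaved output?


Matrix:
  11100
  01111
Read columns: 1011110101

1011110101


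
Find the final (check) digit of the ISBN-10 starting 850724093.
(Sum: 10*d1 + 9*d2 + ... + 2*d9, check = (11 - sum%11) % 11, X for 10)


Weighted sum: 239
239 mod 11 = 8

Check digit: 3


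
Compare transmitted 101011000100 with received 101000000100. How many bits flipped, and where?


XOR: 000011000000

2 error(s) at position(s): 4, 5


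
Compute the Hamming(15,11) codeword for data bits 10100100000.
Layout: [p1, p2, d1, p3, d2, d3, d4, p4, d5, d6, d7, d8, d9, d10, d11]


Parity bits: p1=1, p2=1, p3=1, p4=1

111101010100000


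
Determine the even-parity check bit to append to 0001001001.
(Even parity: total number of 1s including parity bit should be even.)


Number of 1s in data: 3
Parity bit: 1

1


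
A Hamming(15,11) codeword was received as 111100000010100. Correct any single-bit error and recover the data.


Syndrome = 2: error at position 2

Data: 10000010100 (corrected bit 2)


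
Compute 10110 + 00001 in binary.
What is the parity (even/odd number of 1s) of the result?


10110 = 22
00001 = 1
Sum = 23 = 10111
1s count = 4

even parity (4 ones in 10111)


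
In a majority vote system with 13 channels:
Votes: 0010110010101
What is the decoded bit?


Ones: 6 out of 13
Threshold: 7

0 (6/13 voted 1)


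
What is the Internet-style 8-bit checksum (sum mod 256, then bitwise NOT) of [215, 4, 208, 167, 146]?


Sum = 740 mod 256 = 228
Complement = 27

27


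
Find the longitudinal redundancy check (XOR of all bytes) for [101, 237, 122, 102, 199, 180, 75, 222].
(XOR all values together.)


XOR chain: 101 ^ 237 ^ 122 ^ 102 ^ 199 ^ 180 ^ 75 ^ 222 = 114

114


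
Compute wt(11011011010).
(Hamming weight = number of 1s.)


Counting 1s in 11011011010

7


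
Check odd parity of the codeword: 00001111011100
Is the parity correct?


Number of 1s: 7

Yes, parity is correct (7 ones)


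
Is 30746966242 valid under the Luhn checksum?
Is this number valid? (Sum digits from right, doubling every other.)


Luhn sum = 54
54 mod 10 = 4

Invalid (Luhn sum mod 10 = 4)


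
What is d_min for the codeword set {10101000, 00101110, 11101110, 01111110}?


Comparing all pairs, minimum distance: 2
Can detect 1 errors, correct 0 errors

2


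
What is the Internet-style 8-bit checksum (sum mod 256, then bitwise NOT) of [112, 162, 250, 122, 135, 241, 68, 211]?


Sum = 1301 mod 256 = 21
Complement = 234

234


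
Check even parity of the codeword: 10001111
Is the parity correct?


Number of 1s: 5

No, parity error (5 ones)


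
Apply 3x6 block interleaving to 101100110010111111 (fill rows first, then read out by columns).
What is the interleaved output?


Matrix:
  101100
  110010
  111111
Read columns: 111011101101011001

111011101101011001


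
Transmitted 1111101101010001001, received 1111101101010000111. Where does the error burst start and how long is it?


XOR: 0000000000000001110

Burst at position 15, length 3


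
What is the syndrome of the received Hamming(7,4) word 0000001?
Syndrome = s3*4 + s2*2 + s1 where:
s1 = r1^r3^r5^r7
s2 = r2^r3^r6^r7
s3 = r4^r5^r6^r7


s1=1, s2=1, s3=1

Syndrome = 7 (error at position 7)


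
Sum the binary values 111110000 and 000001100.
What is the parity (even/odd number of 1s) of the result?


111110000 = 496
000001100 = 12
Sum = 508 = 111111100
1s count = 7

odd parity (7 ones in 111111100)


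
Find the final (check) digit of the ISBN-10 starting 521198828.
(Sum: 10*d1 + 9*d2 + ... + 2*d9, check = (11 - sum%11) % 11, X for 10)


Weighted sum: 231
231 mod 11 = 0

Check digit: 0


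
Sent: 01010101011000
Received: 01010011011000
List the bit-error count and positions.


XOR: 00000110000000

2 error(s) at position(s): 5, 6


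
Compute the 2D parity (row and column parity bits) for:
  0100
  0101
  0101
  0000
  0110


Row parities: 10000
Column parities: 0010

Row P: 10000, Col P: 0010, Corner: 1


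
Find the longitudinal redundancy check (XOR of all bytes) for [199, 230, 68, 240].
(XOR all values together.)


XOR chain: 199 ^ 230 ^ 68 ^ 240 = 149

149


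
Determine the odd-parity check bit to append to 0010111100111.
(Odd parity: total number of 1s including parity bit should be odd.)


Number of 1s in data: 8
Parity bit: 1

1


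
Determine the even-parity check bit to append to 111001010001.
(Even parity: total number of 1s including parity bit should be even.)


Number of 1s in data: 6
Parity bit: 0

0


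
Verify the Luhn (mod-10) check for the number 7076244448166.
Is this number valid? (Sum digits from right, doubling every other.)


Luhn sum = 60
60 mod 10 = 0

Valid (Luhn sum mod 10 = 0)


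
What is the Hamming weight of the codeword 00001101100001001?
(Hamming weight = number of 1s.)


Counting 1s in 00001101100001001

6


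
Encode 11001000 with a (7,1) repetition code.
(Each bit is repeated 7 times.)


Each bit -> 7 copies

11111111111111000000000000001111111000000000000000000000


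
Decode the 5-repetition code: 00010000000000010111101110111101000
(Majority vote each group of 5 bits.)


Groups: 00010, 00000, 00000, 10111, 10111, 01111, 01000
Majority votes: 0001110

0001110


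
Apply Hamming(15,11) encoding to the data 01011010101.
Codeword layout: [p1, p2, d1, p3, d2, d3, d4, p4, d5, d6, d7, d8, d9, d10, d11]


Parity bits: p1=0, p2=1, p3=0, p4=0

010010101010101


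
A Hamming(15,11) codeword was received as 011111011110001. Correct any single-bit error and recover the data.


Syndrome = 9: error at position 9

Data: 11100110001 (corrected bit 9)


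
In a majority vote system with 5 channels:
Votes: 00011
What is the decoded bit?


Ones: 2 out of 5
Threshold: 3

0 (2/5 voted 1)


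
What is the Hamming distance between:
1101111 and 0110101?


XOR: 1011010
Count of 1s: 4

4


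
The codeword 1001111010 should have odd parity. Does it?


Number of 1s: 6

No, parity error (6 ones)


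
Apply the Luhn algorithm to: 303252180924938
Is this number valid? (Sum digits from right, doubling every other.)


Luhn sum = 69
69 mod 10 = 9

Invalid (Luhn sum mod 10 = 9)


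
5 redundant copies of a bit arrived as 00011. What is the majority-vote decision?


Ones: 2 out of 5
Threshold: 3

0 (2/5 voted 1)


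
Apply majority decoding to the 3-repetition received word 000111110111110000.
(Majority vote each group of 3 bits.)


Groups: 000, 111, 110, 111, 110, 000
Majority votes: 011110

011110


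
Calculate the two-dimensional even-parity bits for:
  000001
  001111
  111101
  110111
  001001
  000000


Row parities: 101100
Column parities: 001101

Row P: 101100, Col P: 001101, Corner: 1


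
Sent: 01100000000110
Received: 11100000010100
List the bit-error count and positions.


XOR: 10000000010010

3 error(s) at position(s): 0, 9, 12


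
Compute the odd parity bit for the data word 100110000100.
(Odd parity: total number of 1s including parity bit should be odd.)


Number of 1s in data: 4
Parity bit: 1

1


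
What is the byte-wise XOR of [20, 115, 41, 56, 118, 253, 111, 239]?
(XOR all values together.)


XOR chain: 20 ^ 115 ^ 41 ^ 56 ^ 118 ^ 253 ^ 111 ^ 239 = 125

125


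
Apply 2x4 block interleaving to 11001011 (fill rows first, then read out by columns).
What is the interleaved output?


Matrix:
  1100
  1011
Read columns: 11100101

11100101


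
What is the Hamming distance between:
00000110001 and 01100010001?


XOR: 01100100000
Count of 1s: 3

3


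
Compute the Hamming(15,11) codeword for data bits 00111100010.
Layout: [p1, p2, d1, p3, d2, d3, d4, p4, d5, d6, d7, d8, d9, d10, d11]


Parity bits: p1=0, p2=0, p3=1, p4=1

000101111100010


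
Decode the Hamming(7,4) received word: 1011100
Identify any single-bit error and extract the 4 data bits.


Syndrome = 3: error at position 3

Data: 0100 (corrected bit 3)


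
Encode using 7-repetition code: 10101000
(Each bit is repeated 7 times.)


Each bit -> 7 copies

11111110000000111111100000001111111000000000000000000000


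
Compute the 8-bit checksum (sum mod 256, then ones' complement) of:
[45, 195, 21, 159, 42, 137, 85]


Sum = 684 mod 256 = 172
Complement = 83

83


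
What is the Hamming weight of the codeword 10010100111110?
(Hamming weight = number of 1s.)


Counting 1s in 10010100111110

8


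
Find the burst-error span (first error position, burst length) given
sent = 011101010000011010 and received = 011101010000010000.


XOR: 000000000000001010

Burst at position 14, length 3


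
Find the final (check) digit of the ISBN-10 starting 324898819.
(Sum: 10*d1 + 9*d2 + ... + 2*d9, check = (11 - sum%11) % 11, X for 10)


Weighted sum: 283
283 mod 11 = 8

Check digit: 3


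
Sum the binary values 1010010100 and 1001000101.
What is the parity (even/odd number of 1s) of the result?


1010010100 = 660
1001000101 = 581
Sum = 1241 = 10011011001
1s count = 6

even parity (6 ones in 10011011001)


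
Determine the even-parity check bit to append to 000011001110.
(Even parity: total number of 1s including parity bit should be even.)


Number of 1s in data: 5
Parity bit: 1

1
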